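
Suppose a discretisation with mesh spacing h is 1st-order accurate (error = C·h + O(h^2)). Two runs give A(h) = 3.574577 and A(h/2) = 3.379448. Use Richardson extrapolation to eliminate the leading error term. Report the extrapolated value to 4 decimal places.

3.1843

The leading error scales as h; refining by a factor of 2 reduces it by 2^1 = 2.
Extrapolated value = (2·A(h/2) − A(h)) / (2 − 1)
= (2·3.379448 − 3.574577) / 1
= 3.184319 / 1 = 3.184319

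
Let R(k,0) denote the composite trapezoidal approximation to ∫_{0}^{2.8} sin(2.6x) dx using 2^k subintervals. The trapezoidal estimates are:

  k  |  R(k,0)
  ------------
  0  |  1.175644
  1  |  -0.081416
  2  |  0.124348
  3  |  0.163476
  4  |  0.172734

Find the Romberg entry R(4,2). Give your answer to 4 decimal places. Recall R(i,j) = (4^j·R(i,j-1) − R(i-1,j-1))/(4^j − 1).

0.1758

Richardson extrapolation on the trapezoidal column (denominator 4−1=3):
R(3,1) = (4·0.163476 − 0.124348) / 3 = 0.176519
R(4,1) = 0.172734 + (0.172734 − 0.163476)/3 = 0.175820
R(4,2) = 0.175820 + (0.175820 − 0.176519)/15 = 0.175773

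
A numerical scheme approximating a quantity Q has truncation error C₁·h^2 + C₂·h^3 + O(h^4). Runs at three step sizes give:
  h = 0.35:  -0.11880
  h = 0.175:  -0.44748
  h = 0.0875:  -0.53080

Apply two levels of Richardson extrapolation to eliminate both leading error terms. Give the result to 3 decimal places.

First eliminate the h^2 term (factor 2^2 = 4):
  B₁ = (4·(-0.44748) − (-0.11880))/3 = -0.55704
  B₂ = (4·(-0.53080) − (-0.44748))/3 = -0.55857
Then eliminate the h^3 term (factor 2^3 = 8):
  (8·(-0.55857) − (-0.55704))/7 = -0.55879

-0.559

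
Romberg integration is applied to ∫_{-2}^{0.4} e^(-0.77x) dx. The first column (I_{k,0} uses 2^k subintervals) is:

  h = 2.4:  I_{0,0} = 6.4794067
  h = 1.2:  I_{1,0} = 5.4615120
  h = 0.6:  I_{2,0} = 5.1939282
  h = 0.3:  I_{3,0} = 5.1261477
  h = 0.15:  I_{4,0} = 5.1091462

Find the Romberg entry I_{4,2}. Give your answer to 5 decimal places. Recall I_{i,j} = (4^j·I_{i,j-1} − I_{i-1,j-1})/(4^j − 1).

5.10347

Richardson extrapolation on the trapezoidal column (denominator 4−1=3):
I_{3,1} = (4·5.1261477 − 5.1939282) / 3 = 5.1035542
I_{4,1} = (4·5.1091462 − 5.1261477) / 3 = 5.1034790
I_{4,2} = (16·5.1034790 − 5.1035542) / 15 = 5.1034740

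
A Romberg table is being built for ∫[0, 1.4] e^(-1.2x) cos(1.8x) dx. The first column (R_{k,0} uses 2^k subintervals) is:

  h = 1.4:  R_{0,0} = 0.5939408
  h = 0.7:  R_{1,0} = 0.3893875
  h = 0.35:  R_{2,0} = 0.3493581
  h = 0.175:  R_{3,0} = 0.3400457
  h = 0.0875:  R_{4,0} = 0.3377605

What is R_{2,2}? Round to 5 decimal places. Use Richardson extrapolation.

Richardson extrapolation on the trapezoidal column (denominator 4−1=3):
R_{1,1} = (4·0.3893875 − 0.5939408) / 3 = 0.3212031
R_{2,1} = 0.3493581 + (0.3493581 − 0.3893875)/3 = 0.3360150
R_{2,2} = 0.3360150 + (0.3360150 − 0.3212031)/15 = 0.3370025
(Column j=1 coincides with Simpson's rule on the same nodes.)

0.33700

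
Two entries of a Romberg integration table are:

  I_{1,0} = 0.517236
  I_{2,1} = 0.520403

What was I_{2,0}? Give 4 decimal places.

0.5196

From I_{2,1} = (4·I_{2,0} − I_{1,0})/3, solve for I_{2,0}:
4·I_{2,0} = 3·0.520403 + 0.517236 = 2.078445
I_{2,0} = 0.519611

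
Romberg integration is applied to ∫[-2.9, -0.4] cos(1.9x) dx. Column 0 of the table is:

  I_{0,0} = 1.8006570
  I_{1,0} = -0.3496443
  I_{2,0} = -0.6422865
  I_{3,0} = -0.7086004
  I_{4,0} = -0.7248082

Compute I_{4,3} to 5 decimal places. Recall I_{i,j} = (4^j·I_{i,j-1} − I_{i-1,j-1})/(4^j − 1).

I_{2,1} = (4·(-0.6422865) − (-0.3496443)) / 3 = -0.7398339
I_{3,1} = (4·(-0.7086004) − (-0.6422865)) / 3 = -0.7307050
I_{4,1} = -0.7248082 + (-0.7248082 − (-0.7086004))/3 = -0.7302108
I_{3,2} = -0.7307050 + (-0.7307050 − (-0.7398339))/15 = -0.7300964
I_{4,2} = -0.7302108 + (-0.7302108 − (-0.7307050))/15 = -0.7301779
I_{4,3} = (64·(-0.7301779) − (-0.7300964)) / 63 = -0.7301792

-0.73018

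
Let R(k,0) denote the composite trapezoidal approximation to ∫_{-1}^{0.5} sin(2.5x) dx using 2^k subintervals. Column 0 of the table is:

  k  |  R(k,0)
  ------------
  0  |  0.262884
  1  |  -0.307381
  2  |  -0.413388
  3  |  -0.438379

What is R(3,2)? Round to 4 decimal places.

Richardson extrapolation on the trapezoidal column (denominator 4−1=3):
R(2,1) = (4·(-0.413388) − (-0.307381)) / 3 = -0.448724
R(3,1) = (4·(-0.438379) − (-0.413388)) / 3 = -0.446709
R(3,2) = (16·(-0.446709) − (-0.448724)) / 15 = -0.446575

-0.4466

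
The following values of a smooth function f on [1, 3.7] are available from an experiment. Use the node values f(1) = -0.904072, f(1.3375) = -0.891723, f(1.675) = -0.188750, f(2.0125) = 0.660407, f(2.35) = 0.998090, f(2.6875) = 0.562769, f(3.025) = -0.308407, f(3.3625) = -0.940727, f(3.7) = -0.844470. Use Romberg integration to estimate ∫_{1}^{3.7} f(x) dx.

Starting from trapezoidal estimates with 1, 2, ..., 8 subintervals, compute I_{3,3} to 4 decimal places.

I_{0,0} (trapezoid, 1 panel, h=2.7000): -2.360532
I_{1,0} (trapezoid, 2 panels, h=1.3500): 0.167156
I_{2,0} (trapezoid, 4 panels, h=0.6750): -0.252003
I_{3,0} (trapezoid, 8 panels, h=0.3375): -0.331632
I_{1,1} = 0.167156 + (0.167156 − (-2.360532))/3 = 1.009719
I_{2,1} = -0.252003 + (-0.252003 − 0.167156)/3 = -0.391723
I_{3,1} = -0.331632 + (-0.331632 − (-0.252003))/3 = -0.358175
I_{2,2} = -0.391723 + (-0.391723 − 1.009719)/15 = -0.485152
I_{3,2} = -0.358175 + (-0.358175 − (-0.391723))/15 = -0.355938
I_{3,3} = -0.355938 + (-0.355938 − (-0.485152))/63 = -0.353887

-0.3539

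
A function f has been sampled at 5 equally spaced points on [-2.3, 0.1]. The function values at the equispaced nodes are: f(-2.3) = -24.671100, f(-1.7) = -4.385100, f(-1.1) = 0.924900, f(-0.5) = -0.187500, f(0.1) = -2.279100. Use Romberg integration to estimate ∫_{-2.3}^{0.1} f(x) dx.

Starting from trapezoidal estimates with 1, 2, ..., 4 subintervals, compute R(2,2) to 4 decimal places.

-8.6367

R(0,0) (trapezoid, 1 panel, h=2.4000): -32.340240
R(1,0) (trapezoid, 2 panels, h=1.2000): -15.060240
R(2,0) (trapezoid, 4 panels, h=0.6000): -10.273680
R(1,1) = -15.060240 + (-15.060240 − (-32.340240))/3 = -9.300240
R(2,1) = -10.273680 + (-10.273680 − (-15.060240))/3 = -8.678160
R(2,2) = -8.678160 + (-8.678160 − (-9.300240))/15 = -8.636688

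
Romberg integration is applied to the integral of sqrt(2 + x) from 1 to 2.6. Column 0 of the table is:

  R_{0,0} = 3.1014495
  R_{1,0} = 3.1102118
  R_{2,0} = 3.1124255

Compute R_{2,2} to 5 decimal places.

3.11317

R_{1,1} = 3.1102118 + (3.1102118 − 3.1014495)/3 = 3.1131326
R_{2,1} = 3.1124255 + (3.1124255 − 3.1102118)/3 = 3.1131634
R_{2,2} = 3.1131634 + (3.1131634 − 3.1131326)/15 = 3.1131655
(Column j=1 coincides with Simpson's rule on the same nodes.)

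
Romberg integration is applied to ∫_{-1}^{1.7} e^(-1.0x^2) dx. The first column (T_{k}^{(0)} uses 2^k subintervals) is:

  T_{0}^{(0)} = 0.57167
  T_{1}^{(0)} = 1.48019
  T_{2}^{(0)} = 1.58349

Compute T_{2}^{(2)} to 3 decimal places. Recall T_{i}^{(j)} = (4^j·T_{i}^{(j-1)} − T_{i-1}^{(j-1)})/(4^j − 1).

1.607

T_{1}^{(1)} = 1.48019 + (1.48019 − 0.57167)/3 = 1.78303
T_{2}^{(1)} = (4·1.58349 − 1.48019) / 3 = 1.61792
T_{2}^{(2)} = 1.61792 + (1.61792 − 1.78303)/15 = 1.60691
(Column j=1 coincides with Simpson's rule on the same nodes.)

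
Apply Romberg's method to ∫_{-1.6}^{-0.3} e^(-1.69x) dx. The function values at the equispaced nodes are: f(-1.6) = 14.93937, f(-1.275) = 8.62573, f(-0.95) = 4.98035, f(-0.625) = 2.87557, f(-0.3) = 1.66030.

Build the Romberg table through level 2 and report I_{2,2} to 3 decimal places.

7.858

I_{0,0} (trapezoid, 1 panel, h=1.3000): 10.78979
I_{1,0} (trapezoid, 2 panels, h=0.6500): 8.63212
I_{2,0} (trapezoid, 4 panels, h=0.3250): 8.05398
I_{1,1} = 8.63212 + (8.63212 − 10.78979)/3 = 7.91290
I_{2,1} = 8.05398 + (8.05398 − 8.63212)/3 = 7.86127
I_{2,2} = 7.86127 + (7.86127 − 7.91290)/15 = 7.85783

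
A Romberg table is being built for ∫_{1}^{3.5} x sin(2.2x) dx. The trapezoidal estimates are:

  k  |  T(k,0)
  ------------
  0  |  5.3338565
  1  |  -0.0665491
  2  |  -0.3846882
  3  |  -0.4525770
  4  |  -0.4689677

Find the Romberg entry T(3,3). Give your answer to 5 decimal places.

-0.47536

T(1,1) = -0.0665491 + (-0.0665491 − 5.3338565)/3 = -1.8666843
T(2,1) = (4·(-0.3846882) − (-0.0665491)) / 3 = -0.4907346
T(3,1) = (4·(-0.4525770) − (-0.3846882)) / 3 = -0.4752066
T(2,2) = -0.4907346 + (-0.4907346 − (-1.8666843))/15 = -0.3990046
T(3,2) = (16·(-0.4752066) − (-0.4907346)) / 15 = -0.4741714
T(3,3) = -0.4741714 + (-0.4741714 − (-0.3990046))/63 = -0.4753645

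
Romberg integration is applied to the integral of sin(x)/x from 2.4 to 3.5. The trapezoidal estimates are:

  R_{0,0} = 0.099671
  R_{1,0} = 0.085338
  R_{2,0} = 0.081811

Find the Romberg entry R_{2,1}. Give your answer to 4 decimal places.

0.0806

Richardson extrapolation on the trapezoidal column (denominator 4−1=3):
R_{2,1} = 0.081811 + (0.081811 − 0.085338)/3 = 0.080635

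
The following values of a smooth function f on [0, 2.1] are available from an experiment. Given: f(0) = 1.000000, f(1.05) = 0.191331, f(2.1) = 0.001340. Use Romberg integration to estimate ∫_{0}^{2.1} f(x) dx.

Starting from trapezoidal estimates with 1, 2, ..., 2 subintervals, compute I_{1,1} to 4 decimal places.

0.6183

I_{0,0} (trapezoid, 1 panel, h=2.1000): 1.051407
I_{1,0} (trapezoid, 2 panels, h=1.0500): 0.726601
I_{1,1} = 0.726601 + (0.726601 − 1.051407)/3 = 0.618332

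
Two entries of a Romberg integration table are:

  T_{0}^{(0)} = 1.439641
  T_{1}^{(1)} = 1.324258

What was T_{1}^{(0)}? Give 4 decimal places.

1.3531

From T_{1}^{(1)} = (4·T_{1}^{(0)} − T_{0}^{(0)})/3, solve for T_{1}^{(0)}:
4·T_{1}^{(0)} = 3·1.324258 + 1.439641 = 5.412415
T_{1}^{(0)} = 1.353104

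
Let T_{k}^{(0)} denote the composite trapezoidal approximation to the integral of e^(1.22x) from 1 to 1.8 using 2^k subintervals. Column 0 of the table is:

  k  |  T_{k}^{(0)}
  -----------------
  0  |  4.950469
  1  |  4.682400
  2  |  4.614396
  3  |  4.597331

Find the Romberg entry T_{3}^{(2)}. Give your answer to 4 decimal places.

T_{2}^{(1)} = 4.614396 + (4.614396 − 4.682400)/3 = 4.591728
T_{3}^{(1)} = (4·4.597331 − 4.614396) / 3 = 4.591643
T_{3}^{(2)} = (16·4.591643 − 4.591728) / 15 = 4.591637
(Column j=1 coincides with Simpson's rule on the same nodes.)

4.5916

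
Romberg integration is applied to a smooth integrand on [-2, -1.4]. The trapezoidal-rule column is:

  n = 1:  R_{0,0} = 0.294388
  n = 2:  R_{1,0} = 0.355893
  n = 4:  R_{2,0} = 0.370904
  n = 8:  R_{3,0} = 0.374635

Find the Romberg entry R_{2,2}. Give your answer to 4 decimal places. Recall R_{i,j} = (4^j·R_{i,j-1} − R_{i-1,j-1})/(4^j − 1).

Richardson extrapolation on the trapezoidal column (denominator 4−1=3):
R_{1,1} = 0.355893 + (0.355893 − 0.294388)/3 = 0.376395
R_{2,1} = 0.370904 + (0.370904 − 0.355893)/3 = 0.375908
R_{2,2} = 0.375908 + (0.375908 − 0.376395)/15 = 0.375876

0.3759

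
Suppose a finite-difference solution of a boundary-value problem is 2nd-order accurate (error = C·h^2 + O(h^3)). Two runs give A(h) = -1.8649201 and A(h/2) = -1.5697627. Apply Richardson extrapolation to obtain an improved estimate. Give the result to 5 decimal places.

The leading error scales as h^2; refining by a factor of 2 reduces it by 2^2 = 4.
Extrapolated value = (4·A(h/2) − A(h)) / (4 − 1)
= (4·(-1.5697627) − (-1.8649201)) / 3
= -4.4141307 / 3 = -1.4713769

-1.47138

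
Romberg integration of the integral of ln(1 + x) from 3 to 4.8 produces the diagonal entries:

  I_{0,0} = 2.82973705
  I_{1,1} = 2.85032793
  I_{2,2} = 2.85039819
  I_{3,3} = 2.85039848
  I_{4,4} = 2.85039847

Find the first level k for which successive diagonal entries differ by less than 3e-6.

k = 3

|I_{1,1} − I_{0,0}| = 0.02059088 ≥ 3e-6
|I_{2,2} − I_{1,1}| = 0.00007026 ≥ 3e-6
|I_{3,3} − I_{2,2}| = 0.00000029 < 3e-6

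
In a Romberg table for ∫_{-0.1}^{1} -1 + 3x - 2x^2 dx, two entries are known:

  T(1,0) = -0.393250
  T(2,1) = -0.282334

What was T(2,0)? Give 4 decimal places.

From T(2,1) = (4·T(2,0) − T(1,0))/3, solve for T(2,0):
4·T(2,0) = 3·(-0.282334) + (-0.393250) = -1.240252
T(2,0) = -0.310063

-0.3101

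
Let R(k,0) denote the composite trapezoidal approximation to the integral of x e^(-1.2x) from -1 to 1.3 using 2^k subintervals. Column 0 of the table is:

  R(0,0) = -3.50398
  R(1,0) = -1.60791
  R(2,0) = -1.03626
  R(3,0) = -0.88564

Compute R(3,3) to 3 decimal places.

R(1,1) = -1.60791 + (-1.60791 − (-3.50398))/3 = -0.97589
R(2,1) = -1.03626 + (-1.03626 − (-1.60791))/3 = -0.84571
R(3,1) = (4·(-0.88564) − (-1.03626)) / 3 = -0.83543
R(2,2) = -0.84571 + (-0.84571 − (-0.97589))/15 = -0.83703
R(3,2) = (16·(-0.83543) − (-0.84571)) / 15 = -0.83474
R(3,3) = -0.83474 + (-0.83474 − (-0.83703))/63 = -0.83470

-0.835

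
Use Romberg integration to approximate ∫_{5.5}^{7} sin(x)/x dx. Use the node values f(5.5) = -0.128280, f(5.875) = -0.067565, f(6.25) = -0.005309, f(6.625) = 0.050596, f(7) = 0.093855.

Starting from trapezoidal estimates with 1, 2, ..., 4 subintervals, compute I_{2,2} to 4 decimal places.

-0.0141

I_{0,0} (trapezoid, 1 panel, h=1.5000): -0.025819
I_{1,0} (trapezoid, 2 panels, h=0.7500): -0.016891
I_{2,0} (trapezoid, 4 panels, h=0.3750): -0.014809
I_{1,1} = -0.016891 + (-0.016891 − (-0.025819))/3 = -0.013915
I_{2,1} = -0.014809 + (-0.014809 − (-0.016891))/3 = -0.014115
I_{2,2} = -0.014115 + (-0.014115 − (-0.013915))/15 = -0.014128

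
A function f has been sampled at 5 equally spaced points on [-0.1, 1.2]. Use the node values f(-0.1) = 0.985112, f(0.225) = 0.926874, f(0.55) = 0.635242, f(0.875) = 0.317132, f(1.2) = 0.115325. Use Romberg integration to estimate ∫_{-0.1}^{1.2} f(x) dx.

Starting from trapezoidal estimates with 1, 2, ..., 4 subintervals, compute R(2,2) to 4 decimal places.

0.7964

R(0,0) (trapezoid, 1 panel, h=1.3000): 0.715284
R(1,0) (trapezoid, 2 panels, h=0.6500): 0.770549
R(2,0) (trapezoid, 4 panels, h=0.3250): 0.789577
R(1,1) = 0.770549 + (0.770549 − 0.715284)/3 = 0.788971
R(2,1) = 0.789577 + (0.789577 − 0.770549)/3 = 0.795920
R(2,2) = 0.795920 + (0.795920 − 0.788971)/15 = 0.796383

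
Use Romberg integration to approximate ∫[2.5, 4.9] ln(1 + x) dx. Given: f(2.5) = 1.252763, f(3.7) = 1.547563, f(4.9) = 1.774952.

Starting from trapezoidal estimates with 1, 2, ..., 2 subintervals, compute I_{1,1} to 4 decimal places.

3.6872

I_{0,0} (trapezoid, 1 panel, h=2.4000): 3.633258
I_{1,0} (trapezoid, 2 panels, h=1.2000): 3.673705
I_{1,1} = 3.673705 + (3.673705 − 3.633258)/3 = 3.687187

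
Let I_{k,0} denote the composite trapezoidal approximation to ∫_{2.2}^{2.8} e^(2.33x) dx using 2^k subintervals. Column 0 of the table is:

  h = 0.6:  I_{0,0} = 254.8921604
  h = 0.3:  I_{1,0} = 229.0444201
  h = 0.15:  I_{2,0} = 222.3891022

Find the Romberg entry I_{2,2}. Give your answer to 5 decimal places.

Richardson extrapolation on the trapezoidal column (denominator 4−1=3):
I_{1,1} = (4·229.0444201 − 254.8921604) / 3 = 220.4285067
I_{2,1} = (4·222.3891022 − 229.0444201) / 3 = 220.1706629
I_{2,2} = 220.1706629 + (220.1706629 − 220.4285067)/15 = 220.1534733

220.15347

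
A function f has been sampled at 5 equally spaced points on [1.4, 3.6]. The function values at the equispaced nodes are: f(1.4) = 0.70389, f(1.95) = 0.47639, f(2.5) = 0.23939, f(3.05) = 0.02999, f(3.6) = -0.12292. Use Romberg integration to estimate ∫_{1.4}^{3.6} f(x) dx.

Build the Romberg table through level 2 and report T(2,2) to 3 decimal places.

0.566

T(0,0) (trapezoid, 1 panel, h=2.2000): 0.63907
T(1,0) (trapezoid, 2 panels, h=1.1000): 0.58286
T(2,0) (trapezoid, 4 panels, h=0.5500): 0.56994
T(1,1) = 0.58286 + (0.58286 − 0.63907)/3 = 0.56412
T(2,1) = 0.56994 + (0.56994 − 0.58286)/3 = 0.56563
T(2,2) = 0.56563 + (0.56563 − 0.56412)/15 = 0.56573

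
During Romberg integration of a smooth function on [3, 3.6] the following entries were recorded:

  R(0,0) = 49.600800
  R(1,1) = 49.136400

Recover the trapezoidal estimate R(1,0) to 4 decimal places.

From R(1,1) = (4·R(1,0) − R(0,0))/3, solve for R(1,0):
4·R(1,0) = 3·49.136400 + 49.600800 = 197.010000
R(1,0) = 49.252500

49.2525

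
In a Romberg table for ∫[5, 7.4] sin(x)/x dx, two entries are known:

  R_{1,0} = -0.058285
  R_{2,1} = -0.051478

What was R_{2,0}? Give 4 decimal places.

From R_{2,1} = (4·R_{2,0} − R_{1,0})/3, solve for R_{2,0}:
4·R_{2,0} = 3·(-0.051478) + (-0.058285) = -0.212719
R_{2,0} = -0.053180

-0.0532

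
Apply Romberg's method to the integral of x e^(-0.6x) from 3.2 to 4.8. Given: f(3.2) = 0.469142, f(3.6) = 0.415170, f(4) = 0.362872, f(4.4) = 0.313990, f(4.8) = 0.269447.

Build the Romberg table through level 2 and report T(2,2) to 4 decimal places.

T(0,0) (trapezoid, 1 panel, h=1.6000): 0.590871
T(1,0) (trapezoid, 2 panels, h=0.8000): 0.585733
T(2,0) (trapezoid, 4 panels, h=0.4000): 0.584531
T(1,1) = 0.585733 + (0.585733 − 0.590871)/3 = 0.584020
T(2,1) = 0.584531 + (0.584531 − 0.585733)/3 = 0.584130
T(2,2) = 0.584130 + (0.584130 − 0.584020)/15 = 0.584137

0.5841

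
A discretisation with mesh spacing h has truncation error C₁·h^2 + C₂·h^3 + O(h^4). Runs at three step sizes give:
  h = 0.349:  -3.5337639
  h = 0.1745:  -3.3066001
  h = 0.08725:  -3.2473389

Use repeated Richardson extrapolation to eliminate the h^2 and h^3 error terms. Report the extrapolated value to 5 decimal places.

-3.22711

First eliminate the h^2 term (factor 2^2 = 4):
  B₁ = (4·(-3.3066001) − (-3.5337639))/3 = -3.2308788
  B₂ = (4·(-3.2473389) − (-3.3066001))/3 = -3.2275852
Then eliminate the h^3 term (factor 2^3 = 8):
  (8·(-3.2275852) − (-3.2308788))/7 = -3.2271147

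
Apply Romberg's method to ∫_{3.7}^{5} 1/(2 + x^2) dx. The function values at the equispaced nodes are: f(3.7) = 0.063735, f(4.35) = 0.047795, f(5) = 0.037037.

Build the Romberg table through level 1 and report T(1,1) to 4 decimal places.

T(0,0) (trapezoid, 1 panel, h=1.3000): 0.065502
T(1,0) (trapezoid, 2 panels, h=0.6500): 0.063818
T(1,1) = 0.063818 + (0.063818 − 0.065502)/3 = 0.063257

0.0633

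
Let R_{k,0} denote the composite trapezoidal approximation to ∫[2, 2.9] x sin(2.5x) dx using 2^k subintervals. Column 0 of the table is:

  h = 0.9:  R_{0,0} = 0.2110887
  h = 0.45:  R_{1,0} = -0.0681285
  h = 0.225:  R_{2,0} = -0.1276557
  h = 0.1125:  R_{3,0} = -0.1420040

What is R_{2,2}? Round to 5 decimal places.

-0.14658

R_{1,1} = -0.0681285 + (-0.0681285 − 0.2110887)/3 = -0.1612009
R_{2,1} = -0.1276557 + (-0.1276557 − (-0.0681285))/3 = -0.1474981
R_{2,2} = (16·(-0.1474981) − (-0.1612009)) / 15 = -0.1465846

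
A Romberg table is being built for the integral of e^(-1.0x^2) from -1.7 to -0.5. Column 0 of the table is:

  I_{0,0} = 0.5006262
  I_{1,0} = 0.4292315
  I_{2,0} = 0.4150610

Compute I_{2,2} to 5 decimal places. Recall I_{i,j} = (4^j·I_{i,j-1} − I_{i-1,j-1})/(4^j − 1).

I_{1,1} = 0.4292315 + (0.4292315 − 0.5006262)/3 = 0.4054333
I_{2,1} = (4·0.4150610 − 0.4292315) / 3 = 0.4103375
I_{2,2} = (16·0.4103375 − 0.4054333) / 15 = 0.4106644
(Column j=1 coincides with Simpson's rule on the same nodes.)

0.41066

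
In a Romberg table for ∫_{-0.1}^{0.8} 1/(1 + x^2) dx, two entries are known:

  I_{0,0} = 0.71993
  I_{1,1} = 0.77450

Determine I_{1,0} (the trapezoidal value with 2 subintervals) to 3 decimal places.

0.761

From I_{1,1} = (4·I_{1,0} − I_{0,0})/3, solve for I_{1,0}:
4·I_{1,0} = 3·0.77450 + 0.71993 = 3.04343
I_{1,0} = 0.76086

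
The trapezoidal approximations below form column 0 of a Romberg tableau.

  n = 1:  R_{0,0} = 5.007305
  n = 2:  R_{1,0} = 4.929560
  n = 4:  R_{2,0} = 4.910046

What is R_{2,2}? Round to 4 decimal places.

Richardson extrapolation on the trapezoidal column (denominator 4−1=3):
R_{1,1} = 4.929560 + (4.929560 − 5.007305)/3 = 4.903645
R_{2,1} = (4·4.910046 − 4.929560) / 3 = 4.903541
R_{2,2} = (16·4.903541 − 4.903645) / 15 = 4.903534

4.9035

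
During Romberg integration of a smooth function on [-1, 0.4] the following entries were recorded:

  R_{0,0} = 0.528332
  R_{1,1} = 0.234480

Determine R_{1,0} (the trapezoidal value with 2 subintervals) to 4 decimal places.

0.3079

From R_{1,1} = (4·R_{1,0} − R_{0,0})/3, solve for R_{1,0}:
4·R_{1,0} = 3·0.234480 + 0.528332 = 1.231772
R_{1,0} = 0.307943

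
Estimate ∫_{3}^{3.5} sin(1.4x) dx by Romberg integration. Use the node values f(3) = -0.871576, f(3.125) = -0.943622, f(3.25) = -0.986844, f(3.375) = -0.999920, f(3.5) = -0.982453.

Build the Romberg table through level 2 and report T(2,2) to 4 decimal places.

-0.4834

T(0,0) (trapezoid, 1 panel, h=0.5000): -0.463507
T(1,0) (trapezoid, 2 panels, h=0.2500): -0.478465
T(2,0) (trapezoid, 4 panels, h=0.1250): -0.482175
T(1,1) = -0.478465 + (-0.478465 − (-0.463507))/3 = -0.483451
T(2,1) = -0.482175 + (-0.482175 − (-0.478465))/3 = -0.483412
T(2,2) = -0.483412 + (-0.483412 − (-0.483451))/15 = -0.483409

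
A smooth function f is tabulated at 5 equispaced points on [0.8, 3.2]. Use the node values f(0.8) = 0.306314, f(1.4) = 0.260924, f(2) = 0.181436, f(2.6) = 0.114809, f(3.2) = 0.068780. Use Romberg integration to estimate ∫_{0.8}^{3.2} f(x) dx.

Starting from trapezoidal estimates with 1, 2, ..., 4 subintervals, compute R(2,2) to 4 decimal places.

0.4487

R(0,0) (trapezoid, 1 panel, h=2.4000): 0.450113
R(1,0) (trapezoid, 2 panels, h=1.2000): 0.442780
R(2,0) (trapezoid, 4 panels, h=0.6000): 0.446830
R(1,1) = 0.442780 + (0.442780 − 0.450113)/3 = 0.440336
R(2,1) = 0.446830 + (0.446830 − 0.442780)/3 = 0.448180
R(2,2) = 0.448180 + (0.448180 − 0.440336)/15 = 0.448703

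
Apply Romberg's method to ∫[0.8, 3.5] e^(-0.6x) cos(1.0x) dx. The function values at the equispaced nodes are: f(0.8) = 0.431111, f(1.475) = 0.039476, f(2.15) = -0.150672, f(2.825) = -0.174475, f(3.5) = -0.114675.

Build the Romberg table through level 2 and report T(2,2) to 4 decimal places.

T(0,0) (trapezoid, 1 panel, h=2.7000): 0.427189
T(1,0) (trapezoid, 2 panels, h=1.3500): 0.010187
T(2,0) (trapezoid, 4 panels, h=0.6750): -0.086031
T(1,1) = 0.010187 + (0.010187 − 0.427189)/3 = -0.128814
T(2,1) = -0.086031 + (-0.086031 − 0.010187)/3 = -0.118104
T(2,2) = -0.118104 + (-0.118104 − (-0.128814))/15 = -0.117390

-0.1174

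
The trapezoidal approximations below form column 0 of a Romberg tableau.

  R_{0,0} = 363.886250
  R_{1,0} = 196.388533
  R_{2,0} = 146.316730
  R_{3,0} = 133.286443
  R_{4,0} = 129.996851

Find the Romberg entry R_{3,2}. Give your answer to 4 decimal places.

128.8975

Richardson extrapolation on the trapezoidal column (denominator 4−1=3):
R_{2,1} = 146.316730 + (146.316730 − 196.388533)/3 = 129.626129
R_{3,1} = (4·133.286443 − 146.316730) / 3 = 128.943014
R_{3,2} = (16·128.943014 − 129.626129) / 15 = 128.897473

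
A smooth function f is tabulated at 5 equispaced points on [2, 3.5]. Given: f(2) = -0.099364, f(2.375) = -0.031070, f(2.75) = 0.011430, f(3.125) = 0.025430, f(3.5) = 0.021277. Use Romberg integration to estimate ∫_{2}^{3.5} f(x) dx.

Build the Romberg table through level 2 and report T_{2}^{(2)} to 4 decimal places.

-0.0098

T_{0}^{(0)} (trapezoid, 1 panel, h=1.5000): -0.058565
T_{1}^{(0)} (trapezoid, 2 panels, h=0.7500): -0.020710
T_{2}^{(0)} (trapezoid, 4 panels, h=0.3750): -0.012470
T_{1}^{(1)} = -0.020710 + (-0.020710 − (-0.058565))/3 = -0.008092
T_{2}^{(1)} = -0.012470 + (-0.012470 − (-0.020710))/3 = -0.009723
T_{2}^{(2)} = -0.009723 + (-0.009723 − (-0.008092))/15 = -0.009832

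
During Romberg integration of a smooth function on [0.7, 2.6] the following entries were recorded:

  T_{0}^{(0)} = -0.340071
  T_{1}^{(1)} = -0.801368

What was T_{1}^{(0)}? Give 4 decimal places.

-0.6860

From T_{1}^{(1)} = (4·T_{1}^{(0)} − T_{0}^{(0)})/3, solve for T_{1}^{(0)}:
4·T_{1}^{(0)} = 3·(-0.801368) + (-0.340071) = -2.744175
T_{1}^{(0)} = -0.686044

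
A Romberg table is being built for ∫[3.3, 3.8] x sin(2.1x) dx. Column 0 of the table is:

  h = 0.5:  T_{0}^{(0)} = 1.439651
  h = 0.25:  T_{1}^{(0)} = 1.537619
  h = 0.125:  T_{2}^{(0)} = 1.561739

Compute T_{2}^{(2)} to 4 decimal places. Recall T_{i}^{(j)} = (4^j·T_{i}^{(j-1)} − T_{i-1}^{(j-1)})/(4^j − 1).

1.5697

Richardson extrapolation on the trapezoidal column (denominator 4−1=3):
T_{1}^{(1)} = 1.537619 + (1.537619 − 1.439651)/3 = 1.570275
T_{2}^{(1)} = (4·1.561739 − 1.537619) / 3 = 1.569779
T_{2}^{(2)} = (16·1.569779 − 1.570275) / 15 = 1.569746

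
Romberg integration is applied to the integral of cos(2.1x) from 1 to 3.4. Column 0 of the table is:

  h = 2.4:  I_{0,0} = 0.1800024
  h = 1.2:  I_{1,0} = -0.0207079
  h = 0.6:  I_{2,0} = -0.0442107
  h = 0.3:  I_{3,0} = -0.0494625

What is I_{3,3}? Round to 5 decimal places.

-0.05118

Richardson extrapolation on the trapezoidal column (denominator 4−1=3):
I_{1,1} = -0.0207079 + (-0.0207079 − 0.1800024)/3 = -0.0876113
I_{2,1} = (4·(-0.0442107) − (-0.0207079)) / 3 = -0.0520450
I_{3,1} = -0.0494625 + (-0.0494625 − (-0.0442107))/3 = -0.0512131
I_{2,2} = -0.0520450 + (-0.0520450 − (-0.0876113))/15 = -0.0496739
I_{3,2} = (16·(-0.0512131) − (-0.0520450)) / 15 = -0.0511576
I_{3,3} = (64·(-0.0511576) − (-0.0496739)) / 63 = -0.0511812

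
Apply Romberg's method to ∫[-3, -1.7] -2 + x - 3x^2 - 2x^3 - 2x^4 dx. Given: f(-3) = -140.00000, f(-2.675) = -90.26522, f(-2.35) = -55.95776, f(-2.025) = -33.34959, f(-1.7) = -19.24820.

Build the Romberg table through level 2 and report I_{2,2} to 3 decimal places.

I_{0,0} (trapezoid, 1 panel, h=1.3000): -103.51133
I_{1,0} (trapezoid, 2 panels, h=0.6500): -88.12821
I_{2,0} (trapezoid, 4 panels, h=0.3250): -84.23892
I_{1,1} = -88.12821 + (-88.12821 − (-103.51133))/3 = -83.00050
I_{2,1} = -84.23892 + (-84.23892 − (-88.12821))/3 = -82.94249
I_{2,2} = -82.94249 + (-82.94249 − (-83.00050))/15 = -82.93862

-82.939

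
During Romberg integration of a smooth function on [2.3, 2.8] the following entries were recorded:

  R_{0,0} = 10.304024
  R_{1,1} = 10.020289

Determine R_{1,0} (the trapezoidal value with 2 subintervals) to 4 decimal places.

From R_{1,1} = (4·R_{1,0} − R_{0,0})/3, solve for R_{1,0}:
4·R_{1,0} = 3·10.020289 + 10.304024 = 40.364891
R_{1,0} = 10.091223

10.0912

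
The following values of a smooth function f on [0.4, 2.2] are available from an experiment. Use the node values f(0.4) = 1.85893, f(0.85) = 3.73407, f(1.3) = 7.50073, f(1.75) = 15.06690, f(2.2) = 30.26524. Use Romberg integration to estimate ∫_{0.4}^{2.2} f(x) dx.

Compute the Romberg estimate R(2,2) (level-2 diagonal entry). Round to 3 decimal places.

R(0,0) (trapezoid, 1 panel, h=1.8000): 28.91175
R(1,0) (trapezoid, 2 panels, h=0.9000): 21.20653
R(2,0) (trapezoid, 4 panels, h=0.4500): 19.06370
R(1,1) = 21.20653 + (21.20653 − 28.91175)/3 = 18.63812
R(2,1) = 19.06370 + (19.06370 − 21.20653)/3 = 18.34942
R(2,2) = 18.34942 + (18.34942 − 18.63812)/15 = 18.33017

18.330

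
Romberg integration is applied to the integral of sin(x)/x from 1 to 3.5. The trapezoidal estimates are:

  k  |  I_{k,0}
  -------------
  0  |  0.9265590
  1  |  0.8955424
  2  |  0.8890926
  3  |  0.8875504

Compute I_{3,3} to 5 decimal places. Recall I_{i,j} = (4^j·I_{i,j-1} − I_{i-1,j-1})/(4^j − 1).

0.88704

I_{1,1} = 0.8955424 + (0.8955424 − 0.9265590)/3 = 0.8852035
I_{2,1} = (4·0.8890926 − 0.8955424) / 3 = 0.8869427
I_{3,1} = 0.8875504 + (0.8875504 − 0.8890926)/3 = 0.8870363
I_{2,2} = 0.8869427 + (0.8869427 − 0.8852035)/15 = 0.8870586
I_{3,2} = (16·0.8870363 − 0.8869427) / 15 = 0.8870425
I_{3,3} = (64·0.8870425 − 0.8870586) / 63 = 0.8870422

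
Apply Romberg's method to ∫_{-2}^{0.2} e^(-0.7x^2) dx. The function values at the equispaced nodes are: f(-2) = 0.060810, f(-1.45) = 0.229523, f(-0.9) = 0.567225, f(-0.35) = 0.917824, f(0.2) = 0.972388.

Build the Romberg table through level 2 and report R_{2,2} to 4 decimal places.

R_{0,0} (trapezoid, 1 panel, h=2.2000): 1.136518
R_{1,0} (trapezoid, 2 panels, h=1.1000): 1.192206
R_{2,0} (trapezoid, 4 panels, h=0.5500): 1.227144
R_{1,1} = 1.192206 + (1.192206 − 1.136518)/3 = 1.210769
R_{2,1} = 1.227144 + (1.227144 − 1.192206)/3 = 1.238790
R_{2,2} = 1.238790 + (1.238790 − 1.210769)/15 = 1.240658

1.2407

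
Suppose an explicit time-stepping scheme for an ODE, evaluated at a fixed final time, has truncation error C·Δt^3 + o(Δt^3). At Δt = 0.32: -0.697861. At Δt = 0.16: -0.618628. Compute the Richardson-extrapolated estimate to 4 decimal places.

-0.6073

The leading error scales as Δt^3; refining by a factor of 2 reduces it by 2^3 = 8.
Extrapolated value = (8·A(Δt/2) − A(Δt)) / (8 − 1)
= (8·(-0.618628) − (-0.697861)) / 7
= -4.251163 / 7 = -0.607309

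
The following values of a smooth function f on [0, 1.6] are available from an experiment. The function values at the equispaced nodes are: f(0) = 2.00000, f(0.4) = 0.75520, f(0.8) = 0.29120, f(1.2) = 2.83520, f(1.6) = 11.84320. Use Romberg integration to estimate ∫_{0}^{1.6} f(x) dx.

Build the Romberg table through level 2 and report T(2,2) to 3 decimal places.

3.827

T(0,0) (trapezoid, 1 panel, h=1.6000): 11.07456
T(1,0) (trapezoid, 2 panels, h=0.8000): 5.77024
T(2,0) (trapezoid, 4 panels, h=0.4000): 4.32128
T(1,1) = 5.77024 + (5.77024 − 11.07456)/3 = 4.00213
T(2,1) = 4.32128 + (4.32128 − 5.77024)/3 = 3.83829
T(2,2) = 3.83829 + (3.83829 − 4.00213)/15 = 3.82737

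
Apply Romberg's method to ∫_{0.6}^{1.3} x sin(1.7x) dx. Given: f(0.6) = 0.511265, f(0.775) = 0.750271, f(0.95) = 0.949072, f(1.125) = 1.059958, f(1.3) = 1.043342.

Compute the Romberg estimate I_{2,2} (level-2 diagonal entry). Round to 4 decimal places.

I_{0,0} (trapezoid, 1 panel, h=0.7000): 0.544112
I_{1,0} (trapezoid, 2 panels, h=0.3500): 0.604231
I_{2,0} (trapezoid, 4 panels, h=0.1750): 0.618906
I_{1,1} = 0.604231 + (0.604231 − 0.544112)/3 = 0.624271
I_{2,1} = 0.618906 + (0.618906 − 0.604231)/3 = 0.623798
I_{2,2} = 0.623798 + (0.623798 − 0.624271)/15 = 0.623766

0.6238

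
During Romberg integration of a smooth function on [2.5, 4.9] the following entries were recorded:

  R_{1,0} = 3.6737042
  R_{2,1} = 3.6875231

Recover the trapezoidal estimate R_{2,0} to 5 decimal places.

3.68407

From R_{2,1} = (4·R_{2,0} − R_{1,0})/3, solve for R_{2,0}:
4·R_{2,0} = 3·3.6875231 + 3.6737042 = 14.7362735
R_{2,0} = 3.6840684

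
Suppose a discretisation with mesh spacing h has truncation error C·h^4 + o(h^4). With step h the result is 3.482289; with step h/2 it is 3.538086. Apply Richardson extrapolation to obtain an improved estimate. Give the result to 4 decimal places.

Extrapolated value = (16·A(h/2) − A(h)) / (16 − 1)
= (16·3.538086 − 3.482289) / 15
= 53.127087 / 15 = 3.541806

3.5418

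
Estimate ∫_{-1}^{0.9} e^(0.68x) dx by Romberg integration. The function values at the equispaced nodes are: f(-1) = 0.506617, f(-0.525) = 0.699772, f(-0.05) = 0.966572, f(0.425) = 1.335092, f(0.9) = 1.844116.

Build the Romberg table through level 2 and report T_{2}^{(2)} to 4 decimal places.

T_{0}^{(0)} (trapezoid, 1 panel, h=1.9000): 2.233196
T_{1}^{(0)} (trapezoid, 2 panels, h=0.9500): 2.034842
T_{2}^{(0)} (trapezoid, 4 panels, h=0.4750): 1.983981
T_{1}^{(1)} = 2.034842 + (2.034842 − 2.233196)/3 = 1.968724
T_{2}^{(1)} = 1.983981 + (1.983981 − 2.034842)/3 = 1.967027
T_{2}^{(2)} = 1.967027 + (1.967027 − 1.968724)/15 = 1.966914

1.9669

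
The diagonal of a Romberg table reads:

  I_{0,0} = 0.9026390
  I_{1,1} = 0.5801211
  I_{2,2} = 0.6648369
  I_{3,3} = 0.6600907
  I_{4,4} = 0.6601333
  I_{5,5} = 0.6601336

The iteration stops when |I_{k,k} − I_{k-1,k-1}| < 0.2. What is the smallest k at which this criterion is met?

|I_{1,1} − I_{0,0}| = 0.3225179 ≥ 0.2
|I_{2,2} − I_{1,1}| = 0.0847158 < 0.2

k = 2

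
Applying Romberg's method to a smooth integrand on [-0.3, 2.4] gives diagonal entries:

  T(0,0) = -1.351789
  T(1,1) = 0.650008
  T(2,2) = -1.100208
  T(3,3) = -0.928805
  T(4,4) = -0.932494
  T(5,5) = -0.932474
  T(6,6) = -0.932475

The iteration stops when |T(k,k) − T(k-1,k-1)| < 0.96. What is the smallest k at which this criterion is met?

|T(1,1) − T(0,0)| = 2.001797 ≥ 0.96
|T(2,2) − T(1,1)| = 1.750216 ≥ 0.96
|T(3,3) − T(2,2)| = 0.171403 < 0.96

k = 3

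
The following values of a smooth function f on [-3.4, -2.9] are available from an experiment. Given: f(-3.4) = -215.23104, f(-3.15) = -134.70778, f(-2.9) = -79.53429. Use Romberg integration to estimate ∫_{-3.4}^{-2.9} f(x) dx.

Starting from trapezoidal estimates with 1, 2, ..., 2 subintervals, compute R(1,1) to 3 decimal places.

R(0,0) (trapezoid, 1 panel, h=0.5000): -73.69133
R(1,0) (trapezoid, 2 panels, h=0.2500): -70.52261
R(1,1) = -70.52261 + (-70.52261 − (-73.69133))/3 = -69.46637

-69.466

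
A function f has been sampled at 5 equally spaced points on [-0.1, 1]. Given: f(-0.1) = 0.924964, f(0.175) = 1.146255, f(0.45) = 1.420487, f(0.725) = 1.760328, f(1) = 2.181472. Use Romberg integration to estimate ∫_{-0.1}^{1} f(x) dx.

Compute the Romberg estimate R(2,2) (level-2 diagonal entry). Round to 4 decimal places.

1.6109

R(0,0) (trapezoid, 1 panel, h=1.1000): 1.708540
R(1,0) (trapezoid, 2 panels, h=0.5500): 1.635538
R(2,0) (trapezoid, 4 panels, h=0.2750): 1.617079
R(1,1) = 1.635538 + (1.635538 − 1.708540)/3 = 1.611204
R(2,1) = 1.617079 + (1.617079 − 1.635538)/3 = 1.610926
R(2,2) = 1.610926 + (1.610926 − 1.611204)/15 = 1.610907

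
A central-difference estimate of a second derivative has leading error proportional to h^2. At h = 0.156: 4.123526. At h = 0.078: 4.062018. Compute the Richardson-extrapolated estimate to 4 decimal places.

4.0415

Extrapolated value = (4·A(h/2) − A(h)) / (4 − 1)
= (4·4.062018 − 4.123526) / 3
= 12.124546 / 3 = 4.041515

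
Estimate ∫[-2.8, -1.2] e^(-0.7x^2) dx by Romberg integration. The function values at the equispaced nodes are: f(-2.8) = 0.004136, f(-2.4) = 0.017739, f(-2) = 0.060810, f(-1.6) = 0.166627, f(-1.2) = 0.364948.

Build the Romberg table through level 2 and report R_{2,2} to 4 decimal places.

R_{0,0} (trapezoid, 1 panel, h=1.6000): 0.295267
R_{1,0} (trapezoid, 2 panels, h=0.8000): 0.196282
R_{2,0} (trapezoid, 4 panels, h=0.4000): 0.171887
R_{1,1} = 0.196282 + (0.196282 − 0.295267)/3 = 0.163287
R_{2,1} = 0.171887 + (0.171887 − 0.196282)/3 = 0.163755
R_{2,2} = 0.163755 + (0.163755 − 0.163287)/15 = 0.163786

0.1638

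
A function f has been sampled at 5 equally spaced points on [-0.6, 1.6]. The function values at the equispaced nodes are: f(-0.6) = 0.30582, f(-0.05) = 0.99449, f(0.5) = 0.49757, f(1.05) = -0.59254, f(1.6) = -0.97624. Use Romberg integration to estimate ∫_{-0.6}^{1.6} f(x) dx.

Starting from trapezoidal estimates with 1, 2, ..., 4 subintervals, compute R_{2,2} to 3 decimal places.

0.346

R_{0,0} (trapezoid, 1 panel, h=2.2000): -0.73746
R_{1,0} (trapezoid, 2 panels, h=1.1000): 0.17860
R_{2,0} (trapezoid, 4 panels, h=0.5500): 0.31037
R_{1,1} = 0.17860 + (0.17860 − (-0.73746))/3 = 0.48395
R_{2,1} = 0.31037 + (0.31037 − 0.17860)/3 = 0.35429
R_{2,2} = 0.35429 + (0.35429 − 0.48395)/15 = 0.34565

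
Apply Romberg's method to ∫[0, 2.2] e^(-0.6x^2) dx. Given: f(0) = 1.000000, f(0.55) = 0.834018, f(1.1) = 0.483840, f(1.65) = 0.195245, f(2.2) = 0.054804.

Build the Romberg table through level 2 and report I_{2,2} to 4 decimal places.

1.1275

I_{0,0} (trapezoid, 1 panel, h=2.2000): 1.160284
I_{1,0} (trapezoid, 2 panels, h=1.1000): 1.112366
I_{2,0} (trapezoid, 4 panels, h=0.5500): 1.122278
I_{1,1} = 1.112366 + (1.112366 − 1.160284)/3 = 1.096393
I_{2,1} = 1.122278 + (1.122278 − 1.112366)/3 = 1.125582
I_{2,2} = 1.125582 + (1.125582 − 1.096393)/15 = 1.127528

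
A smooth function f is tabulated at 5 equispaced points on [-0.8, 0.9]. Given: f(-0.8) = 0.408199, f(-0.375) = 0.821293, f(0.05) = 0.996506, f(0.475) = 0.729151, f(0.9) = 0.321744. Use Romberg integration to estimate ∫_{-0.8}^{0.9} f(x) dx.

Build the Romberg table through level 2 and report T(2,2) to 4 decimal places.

1.2595

T(0,0) (trapezoid, 1 panel, h=1.7000): 0.620452
T(1,0) (trapezoid, 2 panels, h=0.8500): 1.157256
T(2,0) (trapezoid, 4 panels, h=0.4250): 1.237567
T(1,1) = 1.157256 + (1.157256 − 0.620452)/3 = 1.336191
T(2,1) = 1.237567 + (1.237567 − 1.157256)/3 = 1.264337
T(2,2) = 1.264337 + (1.264337 − 1.336191)/15 = 1.259547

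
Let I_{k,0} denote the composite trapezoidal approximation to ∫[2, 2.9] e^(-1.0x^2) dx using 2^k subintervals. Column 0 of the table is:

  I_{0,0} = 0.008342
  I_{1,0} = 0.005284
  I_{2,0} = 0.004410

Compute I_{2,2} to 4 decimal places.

Richardson extrapolation on the trapezoidal column (denominator 4−1=3):
I_{1,1} = (4·0.005284 − 0.008342) / 3 = 0.004265
I_{2,1} = (4·0.004410 − 0.005284) / 3 = 0.004119
I_{2,2} = (16·0.004119 − 0.004265) / 15 = 0.004109

0.0041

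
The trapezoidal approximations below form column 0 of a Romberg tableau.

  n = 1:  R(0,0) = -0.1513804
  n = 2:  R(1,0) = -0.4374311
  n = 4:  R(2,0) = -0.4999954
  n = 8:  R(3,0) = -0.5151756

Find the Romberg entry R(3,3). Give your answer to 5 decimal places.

-0.52020

Richardson extrapolation on the trapezoidal column (denominator 4−1=3):
R(1,1) = -0.4374311 + (-0.4374311 − (-0.1513804))/3 = -0.5327813
R(2,1) = -0.4999954 + (-0.4999954 − (-0.4374311))/3 = -0.5208502
R(3,1) = -0.5151756 + (-0.5151756 − (-0.4999954))/3 = -0.5202357
R(2,2) = (16·(-0.5208502) − (-0.5327813)) / 15 = -0.5200548
R(3,2) = -0.5202357 + (-0.5202357 − (-0.5208502))/15 = -0.5201947
R(3,3) = (64·(-0.5201947) − (-0.5200548)) / 63 = -0.5201969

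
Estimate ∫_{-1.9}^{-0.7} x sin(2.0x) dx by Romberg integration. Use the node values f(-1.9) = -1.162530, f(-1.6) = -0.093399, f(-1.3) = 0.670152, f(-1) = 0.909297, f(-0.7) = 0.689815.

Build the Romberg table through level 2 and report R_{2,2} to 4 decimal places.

0.4112

R_{0,0} (trapezoid, 1 panel, h=1.2000): -0.283629
R_{1,0} (trapezoid, 2 panels, h=0.6000): 0.260277
R_{2,0} (trapezoid, 4 panels, h=0.3000): 0.374908
R_{1,1} = 0.260277 + (0.260277 − (-0.283629))/3 = 0.441579
R_{2,1} = 0.374908 + (0.374908 − 0.260277)/3 = 0.413118
R_{2,2} = 0.413118 + (0.413118 − 0.441579)/15 = 0.411221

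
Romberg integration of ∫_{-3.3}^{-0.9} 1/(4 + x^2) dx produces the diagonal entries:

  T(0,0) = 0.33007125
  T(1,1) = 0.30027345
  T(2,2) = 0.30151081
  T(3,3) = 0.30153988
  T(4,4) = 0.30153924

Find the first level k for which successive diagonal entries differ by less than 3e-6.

k = 4

|T(1,1) − T(0,0)| = 0.02979780 ≥ 3e-6
|T(2,2) − T(1,1)| = 0.00123736 ≥ 3e-6
|T(3,3) − T(2,2)| = 0.00002907 ≥ 3e-6
|T(4,4) − T(3,3)| = 0.00000064 < 3e-6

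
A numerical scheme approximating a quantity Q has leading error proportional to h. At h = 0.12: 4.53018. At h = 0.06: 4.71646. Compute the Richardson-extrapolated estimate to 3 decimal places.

The leading error scales as h; refining by a factor of 2 reduces it by 2^1 = 2.
Extrapolated value = (2·A(h/2) − A(h)) / (2 − 1)
= (2·4.71646 − 4.53018) / 1
= 4.90274 / 1 = 4.90274

4.903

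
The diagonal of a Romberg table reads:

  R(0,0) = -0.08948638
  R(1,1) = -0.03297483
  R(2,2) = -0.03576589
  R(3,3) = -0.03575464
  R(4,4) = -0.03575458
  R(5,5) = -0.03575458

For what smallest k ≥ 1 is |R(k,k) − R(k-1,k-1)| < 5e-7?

|R(1,1) − R(0,0)| = 0.05651155 ≥ 5e-7
|R(2,2) − R(1,1)| = 0.00279106 ≥ 5e-7
|R(3,3) − R(2,2)| = 0.00001125 ≥ 5e-7
|R(4,4) − R(3,3)| = 0.00000006 < 5e-7

k = 4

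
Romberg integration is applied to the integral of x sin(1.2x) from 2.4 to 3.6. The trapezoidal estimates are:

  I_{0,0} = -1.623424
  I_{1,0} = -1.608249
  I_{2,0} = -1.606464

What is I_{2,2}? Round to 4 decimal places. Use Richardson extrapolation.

I_{1,1} = (4·(-1.608249) − (-1.623424)) / 3 = -1.603191
I_{2,1} = (4·(-1.606464) − (-1.608249)) / 3 = -1.605869
I_{2,2} = -1.605869 + (-1.605869 − (-1.603191))/15 = -1.606048

-1.6060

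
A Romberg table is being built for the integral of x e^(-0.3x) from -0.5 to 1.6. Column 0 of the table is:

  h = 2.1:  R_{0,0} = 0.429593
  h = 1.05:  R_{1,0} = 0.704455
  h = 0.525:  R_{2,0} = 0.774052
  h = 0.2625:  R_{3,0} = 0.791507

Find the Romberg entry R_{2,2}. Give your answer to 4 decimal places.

0.7973

Richardson extrapolation on the trapezoidal column (denominator 4−1=3):
R_{1,1} = (4·0.704455 − 0.429593) / 3 = 0.796076
R_{2,1} = (4·0.774052 − 0.704455) / 3 = 0.797251
R_{2,2} = (16·0.797251 − 0.796076) / 15 = 0.797329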